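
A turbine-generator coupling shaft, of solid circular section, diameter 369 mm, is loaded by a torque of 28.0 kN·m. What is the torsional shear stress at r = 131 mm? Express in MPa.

J = πd⁴/32 = π(0.369)⁴/32 = 1.820×10^-3 m⁴.
Shear stress varies linearly with radius: τ = T·r/J = 28000 × 0.131 / 1.820×10^-3 = 2.015×10^6 Pa.

2.02 MPa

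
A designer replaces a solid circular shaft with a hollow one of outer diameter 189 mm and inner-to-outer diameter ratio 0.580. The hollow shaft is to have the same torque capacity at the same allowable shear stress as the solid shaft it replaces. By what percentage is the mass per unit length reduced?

Equal τ_max and T ⇒ the solid shaft needs d_s³ = d_o³(1−k⁴), so d_s = 189·(1−0.580⁴)^(1/3) = 181.6 mm.
Area ratio A_h/A_s = d_o²(1−k²)/d_s² = (1−k²)/(1−k⁴)^(2/3) = 0.7189.
Mass saving = 1 − 0.7189 = 28.1 %.

28.1 %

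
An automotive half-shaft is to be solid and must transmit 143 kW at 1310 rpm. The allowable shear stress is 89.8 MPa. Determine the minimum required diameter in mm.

ω = 2π·1310/60 = 137.2 rad/s, so T = P/ω = 143×10³ / 137.2 = 1042 N·m.
For a solid shaft τ_max = 16T/(πd³), so d = (16T/(π τ_allow))^(1/3) = (16·1042/(π·8.98×10^7))^(1/3) = 0.03896 m.

39.0 mm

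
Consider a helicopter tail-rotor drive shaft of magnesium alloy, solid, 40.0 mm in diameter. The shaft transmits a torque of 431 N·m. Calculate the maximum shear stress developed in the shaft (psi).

4970 psi

J = πd⁴/32 = π(0.0400)⁴/32 = 2.513×10^-7 m⁴.
τ_max = T·r/J = 431.0 × 0.0200 / 2.513×10^-7 = 3.430×10^7 Pa.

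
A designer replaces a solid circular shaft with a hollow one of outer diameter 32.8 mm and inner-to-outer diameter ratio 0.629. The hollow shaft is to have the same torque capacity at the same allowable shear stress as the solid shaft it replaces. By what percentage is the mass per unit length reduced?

32.3 %

Equal τ_max and T ⇒ the solid shaft needs d_s³ = d_o³(1−k⁴), so d_s = 32.8·(1−0.629⁴)^(1/3) = 30.99 mm.
Area ratio A_h/A_s = d_o²(1−k²)/d_s² = (1−k²)/(1−k⁴)^(2/3) = 0.6770.
Mass saving = 1 − 0.6770 = 32.3 %.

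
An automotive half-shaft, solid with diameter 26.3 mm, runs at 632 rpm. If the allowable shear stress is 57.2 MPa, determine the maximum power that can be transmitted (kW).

J = πd⁴/32 = π(0.0263)⁴/32 = 4.697×10^-8 m⁴.
T_max = τ_allow·J/r = 5.72×10^7 × 4.697×10^-8 / 0.0132 = 204.3 N·m.
ω = 2π·632/60 = 66.18 rad/s, so P_max = T_max·ω = 1.352×10^4 W.

13.5 kW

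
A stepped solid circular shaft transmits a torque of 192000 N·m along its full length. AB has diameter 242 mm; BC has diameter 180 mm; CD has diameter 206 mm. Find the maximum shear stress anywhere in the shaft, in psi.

Under the same torque, τ_max = 16T/(πd³) is largest where d is smallest — segment BC (d = 180 mm).
τ_max = 16·192000/(π·(0.180)³) = 1.677×10^8 Pa.

24300 psi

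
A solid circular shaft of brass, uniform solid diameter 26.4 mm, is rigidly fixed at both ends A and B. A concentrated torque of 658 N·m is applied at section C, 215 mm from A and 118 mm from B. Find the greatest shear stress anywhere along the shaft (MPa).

With uniform GJ and both ends fixed, compatibility θ_AC = θ_CB gives T_A·a = T_B·b, together with T_A + T_B = T₀.
T_A = T₀·b/(a+b) = 658.0·118/333.0 = 233.2 N·m; T_B = 424.8 N·m.
τ in each portion: τ_AC = 6.45×10^7 Pa, τ_CB = 1.18×10^8 Pa; maximum is in CB.
τ_max = T_CB·r/J = 424.8·0.0132/4.77×10^-8 = 1.176×10^8 Pa.

118 MPa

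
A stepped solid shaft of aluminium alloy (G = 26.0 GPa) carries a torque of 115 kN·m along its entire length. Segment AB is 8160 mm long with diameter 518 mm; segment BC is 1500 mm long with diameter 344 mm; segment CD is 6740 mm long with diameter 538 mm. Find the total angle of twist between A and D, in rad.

J_AB = π(0.518)⁴/32 = 7.07×10^-3 m⁴; J_BC = π(0.344)⁴/32 = 1.37×10^-3 m⁴; J_CD = π(0.538)⁴/32 = 8.22×10^-3 m⁴.
θ = (T/G)·Σ L_i/J_i = (115000/26.0×10⁹)·(8.16/7.07×10^-3 + 1.50/1.37×10^-3 + 6.74/8.22×10^-3) = 0.01356 rad.

0.0136 rad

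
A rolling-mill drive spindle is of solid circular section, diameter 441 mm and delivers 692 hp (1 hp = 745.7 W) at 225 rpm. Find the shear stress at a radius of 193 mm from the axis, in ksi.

ω = 2π·225/60 = 23.56 rad/s, so T = P/ω = 692×745.7 / 23.56 = 21900 N·m.
J = πd⁴/32 = π(0.441)⁴/32 = 3.713×10^-3 m⁴.
Shear stress varies linearly with radius: τ = T·r/J = 21900 × 0.193 / 3.713×10^-3 = 1.138×10^6 Pa.

0.165 ksi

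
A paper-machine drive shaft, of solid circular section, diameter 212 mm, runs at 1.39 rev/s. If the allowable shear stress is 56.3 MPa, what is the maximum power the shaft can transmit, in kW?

J = πd⁴/32 = π(0.212)⁴/32 = 1.983×10^-4 m⁴.
T_max = τ_allow·J/r = 5.63×10^7 × 1.983×10^-4 / 0.106 = 105300 N·m.
ω = 2π·1.39 = 8.734 rad/s, so P_max = T_max·ω = 9.199×10^5 W.

920 kW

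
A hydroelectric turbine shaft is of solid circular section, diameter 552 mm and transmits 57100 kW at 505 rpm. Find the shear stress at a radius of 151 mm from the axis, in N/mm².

17.9 N/mm²

ω = 2π·505/60 = 52.88 rad/s, so T = P/ω = 57100×10³ / 52.88 = 1.080e6 N·m.
J = πd⁴/32 = π(0.552)⁴/32 = 9.115×10^-3 m⁴.
Shear stress varies linearly with radius: τ = T·r/J = 1.080e6 × 0.151 / 9.115×10^-3 = 1.789×10^7 Pa.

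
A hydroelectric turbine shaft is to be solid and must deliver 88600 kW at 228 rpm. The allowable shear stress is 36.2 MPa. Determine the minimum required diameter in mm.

805 mm

ω = 2π·228/60 = 23.88 rad/s, so T = P/ω = 88600×10³ / 23.88 = 3.711e6 N·m.
For a solid shaft τ_max = 16T/(πd³), so d = (16T/(π τ_allow))^(1/3) = (16·3.711e6/(π·3.62×10^7))^(1/3) = 0.8052 m.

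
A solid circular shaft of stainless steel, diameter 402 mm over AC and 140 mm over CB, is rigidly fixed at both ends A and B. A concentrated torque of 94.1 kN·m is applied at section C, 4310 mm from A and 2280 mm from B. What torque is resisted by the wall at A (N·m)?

91600 N·m

Compatibility: T_A·a/J_AC = T_B·b/J_CB with T_A + T_B = T₀.
J_AC = 2.56×10^-3 m⁴, J_CB = 3.77×10^-5 m⁴, so T_A = T₀·(J_AC/a)/((J_AC/a)+(J_CB/b)) = 91550 N·m, T_B = 2546 N·m.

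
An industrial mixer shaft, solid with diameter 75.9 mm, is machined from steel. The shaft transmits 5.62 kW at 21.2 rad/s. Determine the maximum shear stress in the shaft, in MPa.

ω = 21.2 rad/s, so T = P/ω = 5.62×10³ / 21.20 = 265.1 N·m.
J = πd⁴/32 = π(0.0759)⁴/32 = 3.258×10^-6 m⁴.
τ_max = T·r/J = 265.1 × 0.0380 / 3.258×10^-6 = 3.088×10^6 Pa.

3.09 MPa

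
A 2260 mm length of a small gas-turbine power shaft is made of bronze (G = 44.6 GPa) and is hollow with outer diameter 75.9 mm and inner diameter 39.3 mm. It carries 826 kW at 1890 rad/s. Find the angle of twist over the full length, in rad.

ω = 1890 rad/s, so T = P/ω = 826×10³ / 1890 = 437.0 N·m.
J = π(d_o⁴ − d_i⁴)/32 = π(0.0759⁴ − 0.0393⁴)/32 = 3.024×10^-6 m⁴.
θ = T·L/(G·J) = 437.0 × 2.26 / (44.6×10⁹ × 3.024×10^-6) = 7.324×10^-3 rad.

0.00732 rad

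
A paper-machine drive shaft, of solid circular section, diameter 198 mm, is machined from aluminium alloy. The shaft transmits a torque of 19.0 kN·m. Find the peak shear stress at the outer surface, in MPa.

12.5 MPa

J = πd⁴/32 = π(0.198)⁴/32 = 1.509×10^-4 m⁴.
τ_max = T·r/J = 19000 × 0.0990 / 1.509×10^-4 = 1.247×10^7 Pa.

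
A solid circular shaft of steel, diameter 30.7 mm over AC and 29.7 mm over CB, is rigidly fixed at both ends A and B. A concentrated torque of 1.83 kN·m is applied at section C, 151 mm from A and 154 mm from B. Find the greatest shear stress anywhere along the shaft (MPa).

Compatibility: T_A·a/J_AC = T_B·b/J_CB with T_A + T_B = T₀.
J_AC = 8.72×10^-8 m⁴, J_CB = 7.64×10^-8 m⁴, so T_A = T₀·(J_AC/a)/((J_AC/a)+(J_CB/b)) = 984.5 N·m, T_B = 845.5 N·m.
τ in each portion: τ_AC = 1.73×10^8 Pa, τ_CB = 1.64×10^8 Pa; maximum is in AC.
τ_max = T_AC·r/J = 984.5·0.0153/8.72×10^-8 = 1.733×10^8 Pa.

173 MPa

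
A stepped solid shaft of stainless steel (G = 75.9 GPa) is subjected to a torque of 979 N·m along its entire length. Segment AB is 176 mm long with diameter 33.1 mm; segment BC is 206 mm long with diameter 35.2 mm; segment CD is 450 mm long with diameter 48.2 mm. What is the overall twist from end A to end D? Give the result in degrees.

2.74°

J_AB = π(0.0331)⁴/32 = 1.18×10^-7 m⁴; J_BC = π(0.0352)⁴/32 = 1.51×10^-7 m⁴; J_CD = π(0.0482)⁴/32 = 5.30×10^-7 m⁴.
θ = (T/G)·Σ L_i/J_i = (979.0/75.9×10⁹)·(0.176/1.18×10^-7 + 0.206/1.51×10^-7 + 0.450/5.30×10^-7) = 0.04785 rad.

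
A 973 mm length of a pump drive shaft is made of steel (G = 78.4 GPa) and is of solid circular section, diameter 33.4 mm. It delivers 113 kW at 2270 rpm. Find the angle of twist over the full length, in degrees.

ω = 2π·2270/60 = 237.7 rad/s, so T = P/ω = 113×10³ / 237.7 = 475.4 N·m.
J = πd⁴/32 = π(0.0334)⁴/32 = 1.222×10^-7 m⁴.
θ = T·L/(G·J) = 475.4 × 0.973 / (78.4×10⁹ × 1.222×10^-7) = 0.04829 rad.

2.77°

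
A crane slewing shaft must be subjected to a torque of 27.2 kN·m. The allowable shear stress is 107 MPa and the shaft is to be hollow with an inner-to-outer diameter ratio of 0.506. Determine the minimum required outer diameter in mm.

For a hollow shaft with d_i/d_o = 0.506: τ_max = 16T/(π d_o³ (1−k⁴)), so d_o = [16T/(π τ_allow (1−k⁴))]^(1/3) = [16·27200/(π·1.07×10^8·0.9344)]^(1/3) = 0.1115 m.

111 mm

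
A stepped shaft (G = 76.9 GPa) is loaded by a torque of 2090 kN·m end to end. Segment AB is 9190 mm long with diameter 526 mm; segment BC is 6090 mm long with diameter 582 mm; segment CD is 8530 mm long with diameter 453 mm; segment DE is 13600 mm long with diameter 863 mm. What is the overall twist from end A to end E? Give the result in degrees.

J_AB = π(0.526)⁴/32 = 7.52×10^-3 m⁴; J_BC = π(0.582)⁴/32 = 0.0113 m⁴; J_CD = π(0.453)⁴/32 = 4.13×10^-3 m⁴; J_DE = π(0.863)⁴/32 = 0.0545 m⁴.
θ = (T/G)·Σ L_i/J_i = (2.090e6/76.9×10⁹)·(9.19/7.52×10^-3 + 6.09/0.0113 + 8.53/4.13×10^-3 + 13.6/0.0545) = 0.1108 rad.

6.35°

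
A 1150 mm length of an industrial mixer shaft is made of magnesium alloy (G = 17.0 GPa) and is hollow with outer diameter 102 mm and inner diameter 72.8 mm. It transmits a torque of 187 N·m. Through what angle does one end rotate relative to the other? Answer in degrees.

0.0921°

J = π(d_o⁴ − d_i⁴)/32 = π(0.102⁴ − 0.0728⁴)/32 = 7.869×10^-6 m⁴.
θ = T·L/(G·J) = 187.0 × 1.15 / (17.0×10⁹ × 7.869×10^-6) = 1.608×10^-3 rad.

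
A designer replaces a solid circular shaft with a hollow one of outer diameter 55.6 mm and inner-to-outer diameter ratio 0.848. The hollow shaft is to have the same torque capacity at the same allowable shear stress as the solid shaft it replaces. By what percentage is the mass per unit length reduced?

54.4 %

Equal τ_max and T ⇒ the solid shaft needs d_s³ = d_o³(1−k⁴), so d_s = 55.6·(1−0.848⁴)^(1/3) = 43.62 mm.
Area ratio A_h/A_s = d_o²(1−k²)/d_s² = (1−k²)/(1−k⁴)^(2/3) = 0.4564.
Mass saving = 1 − 0.4564 = 54.4 %.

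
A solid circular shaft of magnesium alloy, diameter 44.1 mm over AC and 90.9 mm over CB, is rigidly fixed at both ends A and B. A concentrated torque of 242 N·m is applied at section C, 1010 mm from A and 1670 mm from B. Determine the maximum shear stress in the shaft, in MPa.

Compatibility: T_A·a/J_AC = T_B·b/J_CB with T_A + T_B = T₀.
J_AC = 3.71×10^-7 m⁴, J_CB = 6.70×10^-6 m⁴, so T_A = T₀·(J_AC/a)/((J_AC/a)+(J_CB/b)) = 20.31 N·m, T_B = 221.7 N·m.
τ in each portion: τ_AC = 1.21×10^6 Pa, τ_CB = 1.50×10^6 Pa; maximum is in CB.
τ_max = T_CB·r/J = 221.7·0.0455/6.70×10^-6 = 1.503×10^6 Pa.

1.50 MPa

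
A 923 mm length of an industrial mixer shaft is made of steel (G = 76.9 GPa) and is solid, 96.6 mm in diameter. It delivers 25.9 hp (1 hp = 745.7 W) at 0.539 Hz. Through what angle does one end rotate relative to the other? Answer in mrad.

8.01 mrad

ω = 2π·0.539 = 3.387 rad/s, so T = P/ω = 25.9×745.7 / 3.387 = 5703 N·m.
J = πd⁴/32 = π(0.0966)⁴/32 = 8.549×10^-6 m⁴.
θ = T·L/(G·J) = 5703 × 0.923 / (76.9×10⁹ × 8.549×10^-6) = 8.007×10^-3 rad.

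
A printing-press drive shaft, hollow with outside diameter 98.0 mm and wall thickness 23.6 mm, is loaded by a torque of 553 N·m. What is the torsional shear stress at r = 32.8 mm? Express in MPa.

J = π(d_o⁴ − d_i⁴)/32 = π(0.0980⁴ − 0.0508⁴)/32 = 8.402×10^-6 m⁴.
Shear stress varies linearly with radius: τ = T·r/J = 553.0 × 0.0328 / 8.402×10^-6 = 2.159×10^6 Pa.

2.16 MPa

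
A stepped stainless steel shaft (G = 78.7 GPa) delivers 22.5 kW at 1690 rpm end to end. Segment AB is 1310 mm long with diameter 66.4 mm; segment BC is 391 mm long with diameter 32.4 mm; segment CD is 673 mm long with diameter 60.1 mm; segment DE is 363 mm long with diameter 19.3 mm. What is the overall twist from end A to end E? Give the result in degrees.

2.91°

ω = 2π·1690/60 = 177.0 rad/s, so T = P/ω = 22.5×10³ / 177.0 = 127.1 N·m.
J_AB = π(0.0664)⁴/32 = 1.91×10^-6 m⁴; J_BC = π(0.0324)⁴/32 = 1.08×10^-7 m⁴; J_CD = π(0.0601)⁴/32 = 1.28×10^-6 m⁴; J_DE = π(0.0193)⁴/32 = 1.36×10^-8 m⁴.
θ = (T/G)·Σ L_i/J_i = (127.1/78.7×10⁹)·(1.31/1.91×10^-6 + 0.391/1.08×10^-7 + 0.673/1.28×10^-6 + 0.363/1.36×10^-8) = 0.05085 rad.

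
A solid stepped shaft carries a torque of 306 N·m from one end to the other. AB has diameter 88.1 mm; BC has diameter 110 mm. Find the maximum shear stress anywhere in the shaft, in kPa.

2280 kPa

Under the same torque, τ_max = 16T/(πd³) is largest where d is smallest — segment AB (d = 88.1 mm).
τ_max = 16·306.0/(π·(0.0881)³) = 2.279×10^6 Pa.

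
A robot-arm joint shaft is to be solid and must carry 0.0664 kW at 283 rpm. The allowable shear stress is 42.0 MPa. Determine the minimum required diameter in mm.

6.48 mm

ω = 2π·283/60 = 29.64 rad/s, so T = P/ω = 0.0664×10³ / 29.64 = 2.241 N·m.
For a solid shaft τ_max = 16T/(πd³), so d = (16T/(π τ_allow))^(1/3) = (16·2.241/(π·4.20×10^7))^(1/3) = 0.006477 m.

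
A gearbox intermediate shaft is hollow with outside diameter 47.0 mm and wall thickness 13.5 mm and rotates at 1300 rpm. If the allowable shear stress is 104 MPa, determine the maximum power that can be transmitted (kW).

279 kW

J = π(d_o⁴ − d_i⁴)/32 = π(0.0470⁴ − 0.0200⁴)/32 = 4.634×10^-7 m⁴.
T_max = τ_allow·J/r = 1.04×10^8 × 4.634×10^-7 / 0.0235 = 2051 N·m.
ω = 2π·1300/60 = 136.1 rad/s, so P_max = T_max·ω = 2.792×10^5 W.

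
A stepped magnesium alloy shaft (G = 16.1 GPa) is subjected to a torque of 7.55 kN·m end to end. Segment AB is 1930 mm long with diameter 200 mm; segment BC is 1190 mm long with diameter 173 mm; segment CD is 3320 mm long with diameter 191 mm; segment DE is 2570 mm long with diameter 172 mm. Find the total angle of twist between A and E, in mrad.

J_AB = π(0.200)⁴/32 = 1.57×10^-4 m⁴; J_BC = π(0.173)⁴/32 = 8.79×10^-5 m⁴; J_CD = π(0.191)⁴/32 = 1.31×10^-4 m⁴; J_DE = π(0.172)⁴/32 = 8.59×10^-5 m⁴.
θ = (T/G)·Σ L_i/J_i = (7550/16.1×10⁹)·(1.93/1.57×10^-4 + 1.19/8.79×10^-5 + 3.32/1.31×10^-4 + 2.57/8.59×10^-5) = 0.03805 rad.

38.0 mrad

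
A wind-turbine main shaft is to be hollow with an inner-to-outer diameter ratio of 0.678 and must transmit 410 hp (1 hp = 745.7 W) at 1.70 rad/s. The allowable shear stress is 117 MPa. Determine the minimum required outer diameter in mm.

215 mm

ω = 1.70 rad/s, so T = P/ω = 410×745.7 / 1.700 = 179800 N·m.
For a hollow shaft with d_i/d_o = 0.678: τ_max = 16T/(π d_o³ (1−k⁴)), so d_o = [16T/(π τ_allow (1−k⁴))]^(1/3) = [16·179800/(π·1.17×10^8·0.7887)]^(1/3) = 0.2149 m.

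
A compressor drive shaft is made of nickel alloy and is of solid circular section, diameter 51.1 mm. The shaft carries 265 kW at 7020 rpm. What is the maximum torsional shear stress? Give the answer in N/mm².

13.8 N/mm²

ω = 2π·7020/60 = 735.1 rad/s, so T = P/ω = 265×10³ / 735.1 = 360.5 N·m.
J = πd⁴/32 = π(0.0511)⁴/32 = 6.694×10^-7 m⁴.
τ_max = T·r/J = 360.5 × 0.0255 / 6.694×10^-7 = 1.376×10^7 Pa.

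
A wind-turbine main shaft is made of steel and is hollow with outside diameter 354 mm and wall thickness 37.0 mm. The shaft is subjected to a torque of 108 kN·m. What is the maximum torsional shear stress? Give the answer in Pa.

J = π(d_o⁴ − d_i⁴)/32 = π(0.354⁴ − 0.280⁴)/32 = 9.383×10^-4 m⁴.
τ_max = T·r/J = 108000 × 0.177 / 9.383×10^-4 = 2.037×10^7 Pa.

2.04e7 Pa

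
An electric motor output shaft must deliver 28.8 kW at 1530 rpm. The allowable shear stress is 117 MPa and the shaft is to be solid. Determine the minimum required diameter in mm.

19.9 mm

ω = 2π·1530/60 = 160.2 rad/s, so T = P/ω = 28.8×10³ / 160.2 = 179.8 N·m.
For a solid shaft τ_max = 16T/(πd³), so d = (16T/(π τ_allow))^(1/3) = (16·179.8/(π·1.17×10^8))^(1/3) = 0.01985 m.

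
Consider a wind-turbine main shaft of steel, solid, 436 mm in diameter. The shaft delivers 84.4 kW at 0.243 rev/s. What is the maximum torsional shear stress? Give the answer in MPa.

ω = 2π·0.243 = 1.527 rad/s, so T = P/ω = 84.4×10³ / 1.527 = 55280 N·m.
J = πd⁴/32 = π(0.436)⁴/32 = 3.548×10^-3 m⁴.
τ_max = T·r/J = 55280 × 0.218 / 3.548×10^-3 = 3.397×10^6 Pa.

3.40 MPa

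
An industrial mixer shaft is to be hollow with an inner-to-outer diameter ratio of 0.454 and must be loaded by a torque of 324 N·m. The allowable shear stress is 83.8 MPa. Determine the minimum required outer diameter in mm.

For a hollow shaft with d_i/d_o = 0.454: τ_max = 16T/(π d_o³ (1−k⁴)), so d_o = [16T/(π τ_allow (1−k⁴))]^(1/3) = [16·324.0/(π·8.38×10^7·0.9575)]^(1/3) = 0.02740 m.

27.4 mm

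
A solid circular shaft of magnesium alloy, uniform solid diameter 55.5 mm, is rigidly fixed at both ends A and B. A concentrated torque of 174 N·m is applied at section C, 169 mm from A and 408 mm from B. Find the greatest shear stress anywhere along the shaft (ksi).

With uniform GJ and both ends fixed, compatibility θ_AC = θ_CB gives T_A·a = T_B·b, together with T_A + T_B = T₀.
T_A = T₀·b/(a+b) = 174.0·408/577.0 = 123.0 N·m; T_B = 50.96 N·m.
τ in each portion: τ_AC = 3.67×10^6 Pa, τ_CB = 1.52×10^6 Pa; maximum is in AC.
τ_max = T_AC·r/J = 123.0·0.0278/9.31×10^-7 = 3.665×10^6 Pa.

0.532 ksi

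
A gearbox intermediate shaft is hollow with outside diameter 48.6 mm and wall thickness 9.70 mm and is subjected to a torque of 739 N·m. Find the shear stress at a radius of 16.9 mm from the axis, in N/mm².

J = π(d_o⁴ − d_i⁴)/32 = π(0.0486⁴ − 0.0292⁴)/32 = 4.763×10^-7 m⁴.
Shear stress varies linearly with radius: τ = T·r/J = 739.0 × 0.0169 / 4.763×10^-7 = 2.622×10^7 Pa.

26.2 N/mm²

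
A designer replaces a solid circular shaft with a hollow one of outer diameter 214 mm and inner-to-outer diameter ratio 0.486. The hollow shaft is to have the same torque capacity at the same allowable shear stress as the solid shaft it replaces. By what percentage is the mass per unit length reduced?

Equal τ_max and T ⇒ the solid shaft needs d_s³ = d_o³(1−k⁴), so d_s = 214·(1−0.486⁴)^(1/3) = 209.9 mm.
Area ratio A_h/A_s = d_o²(1−k²)/d_s² = (1−k²)/(1−k⁴)^(2/3) = 0.7936.
Mass saving = 1 − 0.7936 = 20.6 %.

20.6 %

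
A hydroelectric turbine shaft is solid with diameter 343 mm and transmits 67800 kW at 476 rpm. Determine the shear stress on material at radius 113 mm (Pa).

1.13e8 Pa

ω = 2π·476/60 = 49.85 rad/s, so T = P/ω = 67800×10³ / 49.85 = 1.360e6 N·m.
J = πd⁴/32 = π(0.343)⁴/32 = 1.359×10^-3 m⁴.
Shear stress varies linearly with radius: τ = T·r/J = 1.360e6 × 0.113 / 1.359×10^-3 = 1.131×10^8 Pa.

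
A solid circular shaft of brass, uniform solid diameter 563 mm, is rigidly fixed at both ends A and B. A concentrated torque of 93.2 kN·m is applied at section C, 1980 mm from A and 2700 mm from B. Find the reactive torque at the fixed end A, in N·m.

53800 N·m

With uniform GJ and both ends fixed, compatibility θ_AC = θ_CB gives T_A·a = T_B·b, together with T_A + T_B = T₀.
T_A = T₀·b/(a+b) = 93200·2700/4680 = 53770 N·m; T_B = 39430 N·m.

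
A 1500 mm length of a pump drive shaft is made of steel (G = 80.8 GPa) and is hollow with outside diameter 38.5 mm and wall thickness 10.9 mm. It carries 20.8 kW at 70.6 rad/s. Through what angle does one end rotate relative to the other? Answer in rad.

ω = 70.6 rad/s, so T = P/ω = 20.8×10³ / 70.60 = 294.6 N·m.
J = π(d_o⁴ − d_i⁴)/32 = π(0.0385⁴ − 0.0167⁴)/32 = 2.081×10^-7 m⁴.
θ = T·L/(G·J) = 294.6 × 1.50 / (80.8×10⁹ × 2.081×10^-7) = 0.02629 rad.

0.0263 rad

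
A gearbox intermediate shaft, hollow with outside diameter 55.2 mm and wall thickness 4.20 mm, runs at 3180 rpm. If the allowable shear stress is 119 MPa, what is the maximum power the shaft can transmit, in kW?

J = π(d_o⁴ − d_i⁴)/32 = π(0.0552⁴ − 0.0468⁴)/32 = 4.405×10^-7 m⁴.
T_max = τ_allow·J/r = 1.19×10^8 × 4.405×10^-7 / 0.0276 = 1899 N·m.
ω = 2π·3180/60 = 333.0 rad/s, so P_max = T_max·ω = 6.325×10^5 W.

633 kW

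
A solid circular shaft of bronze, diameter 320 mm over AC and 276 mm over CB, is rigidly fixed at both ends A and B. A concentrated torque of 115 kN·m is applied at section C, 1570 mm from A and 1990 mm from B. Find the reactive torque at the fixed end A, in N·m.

80100 N·m

Compatibility: T_A·a/J_AC = T_B·b/J_CB with T_A + T_B = T₀.
J_AC = 1.03×10^-3 m⁴, J_CB = 5.70×10^-4 m⁴, so T_A = T₀·(J_AC/a)/((J_AC/a)+(J_CB/b)) = 80050 N·m, T_B = 34950 N·m.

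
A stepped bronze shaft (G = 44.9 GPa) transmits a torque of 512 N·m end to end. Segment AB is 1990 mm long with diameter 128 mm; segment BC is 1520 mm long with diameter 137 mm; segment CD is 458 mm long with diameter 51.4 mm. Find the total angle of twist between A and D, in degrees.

0.515°

J_AB = π(0.128)⁴/32 = 2.64×10^-5 m⁴; J_BC = π(0.137)⁴/32 = 3.46×10^-5 m⁴; J_CD = π(0.0514)⁴/32 = 6.85×10^-7 m⁴.
θ = (T/G)·Σ L_i/J_i = (512.0/44.9×10⁹)·(1.99/2.64×10^-5 + 1.52/3.46×10^-5 + 0.458/6.85×10^-7) = 8.984×10^-3 rad.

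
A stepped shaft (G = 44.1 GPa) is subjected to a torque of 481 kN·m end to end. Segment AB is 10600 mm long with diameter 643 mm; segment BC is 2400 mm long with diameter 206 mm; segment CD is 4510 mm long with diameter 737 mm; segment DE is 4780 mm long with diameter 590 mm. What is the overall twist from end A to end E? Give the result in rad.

J_AB = π(0.643)⁴/32 = 0.0168 m⁴; J_BC = π(0.206)⁴/32 = 1.77×10^-4 m⁴; J_CD = π(0.737)⁴/32 = 0.0290 m⁴; J_DE = π(0.590)⁴/32 = 0.0119 m⁴.
θ = (T/G)·Σ L_i/J_i = (481000/44.1×10⁹)·(10.6/0.0168 + 2.40/1.77×10^-4 + 4.51/0.0290 + 4.78/0.0119) = 0.1610 rad.

0.161 rad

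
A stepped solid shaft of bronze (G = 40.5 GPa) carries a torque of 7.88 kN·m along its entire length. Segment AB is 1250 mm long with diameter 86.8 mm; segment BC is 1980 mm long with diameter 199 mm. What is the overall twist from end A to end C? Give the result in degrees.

J_AB = π(0.0868)⁴/32 = 5.57×10^-6 m⁴; J_BC = π(0.199)⁴/32 = 1.54×10^-4 m⁴.
θ = (T/G)·Σ L_i/J_i = (7880/40.5×10⁹)·(1.25/5.57×10^-6 + 1.98/1.54×10^-4) = 0.04614 rad.

2.64°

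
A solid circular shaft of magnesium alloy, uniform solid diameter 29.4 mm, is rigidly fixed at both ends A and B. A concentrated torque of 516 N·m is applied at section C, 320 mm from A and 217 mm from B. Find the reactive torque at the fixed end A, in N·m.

209 N·m

With uniform GJ and both ends fixed, compatibility θ_AC = θ_CB gives T_A·a = T_B·b, together with T_A + T_B = T₀.
T_A = T₀·b/(a+b) = 516.0·217/537.0 = 208.5 N·m; T_B = 307.5 N·m.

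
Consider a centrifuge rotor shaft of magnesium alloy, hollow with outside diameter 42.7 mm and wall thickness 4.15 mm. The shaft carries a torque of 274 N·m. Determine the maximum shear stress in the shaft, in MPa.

J = π(d_o⁴ − d_i⁴)/32 = π(0.0427⁴ − 0.0344⁴)/32 = 1.889×10^-7 m⁴.
τ_max = T·r/J = 274.0 × 0.0214 / 1.889×10^-7 = 3.097×10^7 Pa.

31.0 MPa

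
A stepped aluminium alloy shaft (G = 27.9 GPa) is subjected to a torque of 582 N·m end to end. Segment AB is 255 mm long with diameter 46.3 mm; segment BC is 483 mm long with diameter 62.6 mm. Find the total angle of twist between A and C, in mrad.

18.5 mrad

J_AB = π(0.0463)⁴/32 = 4.51×10^-7 m⁴; J_BC = π(0.0626)⁴/32 = 1.51×10^-6 m⁴.
θ = (T/G)·Σ L_i/J_i = (582.0/27.9×10⁹)·(0.255/4.51×10^-7 + 0.483/1.51×10^-6) = 0.01847 rad.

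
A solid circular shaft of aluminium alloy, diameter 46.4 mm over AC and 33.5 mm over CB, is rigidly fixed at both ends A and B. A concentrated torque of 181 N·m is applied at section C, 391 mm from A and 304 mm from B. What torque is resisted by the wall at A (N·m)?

134 N·m

Compatibility: T_A·a/J_AC = T_B·b/J_CB with T_A + T_B = T₀.
J_AC = 4.55×10^-7 m⁴, J_CB = 1.24×10^-7 m⁴, so T_A = T₀·(J_AC/a)/((J_AC/a)+(J_CB/b)) = 134.1 N·m, T_B = 46.87 N·m.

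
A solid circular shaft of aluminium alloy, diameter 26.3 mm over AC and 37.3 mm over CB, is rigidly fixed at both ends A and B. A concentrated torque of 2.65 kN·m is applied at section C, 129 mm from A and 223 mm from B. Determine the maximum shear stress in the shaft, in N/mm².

Compatibility: T_A·a/J_AC = T_B·b/J_CB with T_A + T_B = T₀.
J_AC = 4.70×10^-8 m⁴, J_CB = 1.90×10^-7 m⁴, so T_A = T₀·(J_AC/a)/((J_AC/a)+(J_CB/b)) = 793.3 N·m, T_B = 1857 N·m.
τ in each portion: τ_AC = 2.22×10^8 Pa, τ_CB = 1.82×10^8 Pa; maximum is in AC.
τ_max = T_AC·r/J = 793.3·0.0132/4.70×10^-8 = 2.221×10^8 Pa.

222 N/mm²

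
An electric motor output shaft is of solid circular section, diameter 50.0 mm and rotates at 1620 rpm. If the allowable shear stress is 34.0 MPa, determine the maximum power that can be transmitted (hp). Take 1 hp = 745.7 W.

J = πd⁴/32 = π(0.0500)⁴/32 = 6.136×10^-7 m⁴.
T_max = τ_allow·J/r = 3.40×10^7 × 6.136×10^-7 / 0.0250 = 834.5 N·m.
ω = 2π·1620/60 = 169.6 rad/s, so P_max = T_max·ω = 1.416×10^5 W.

190 hp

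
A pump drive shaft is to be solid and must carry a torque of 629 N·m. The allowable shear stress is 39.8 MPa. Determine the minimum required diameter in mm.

43.2 mm

For a solid shaft τ_max = 16T/(πd³), so d = (16T/(π τ_allow))^(1/3) = (16·629.0/(π·3.98×10^7))^(1/3) = 0.04318 m.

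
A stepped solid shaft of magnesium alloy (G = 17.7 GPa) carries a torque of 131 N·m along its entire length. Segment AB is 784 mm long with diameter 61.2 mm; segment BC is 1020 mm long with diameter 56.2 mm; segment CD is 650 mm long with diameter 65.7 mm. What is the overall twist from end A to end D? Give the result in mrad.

J_AB = π(0.0612)⁴/32 = 1.38×10^-6 m⁴; J_BC = π(0.0562)⁴/32 = 9.79×10^-7 m⁴; J_CD = π(0.0657)⁴/32 = 1.83×10^-6 m⁴.
θ = (T/G)·Σ L_i/J_i = (131.0/17.7×10⁹)·(0.784/1.38×10^-6 + 1.02/9.79×10^-7 + 0.650/1.83×10^-6) = 0.01455 rad.

14.6 mrad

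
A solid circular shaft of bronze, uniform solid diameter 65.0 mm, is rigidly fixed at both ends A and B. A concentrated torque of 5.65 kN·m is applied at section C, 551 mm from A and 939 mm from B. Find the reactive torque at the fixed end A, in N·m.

With uniform GJ and both ends fixed, compatibility θ_AC = θ_CB gives T_A·a = T_B·b, together with T_A + T_B = T₀.
T_A = T₀·b/(a+b) = 5650·939/1490 = 3561 N·m; T_B = 2089 N·m.

3560 N·m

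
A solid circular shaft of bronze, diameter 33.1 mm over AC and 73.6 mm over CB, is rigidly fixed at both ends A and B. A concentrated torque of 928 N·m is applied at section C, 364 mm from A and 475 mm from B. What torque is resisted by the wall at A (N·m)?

47.0 N·m

Compatibility: T_A·a/J_AC = T_B·b/J_CB with T_A + T_B = T₀.
J_AC = 1.18×10^-7 m⁴, J_CB = 2.88×10^-6 m⁴, so T_A = T₀·(J_AC/a)/((J_AC/a)+(J_CB/b)) = 47.03 N·m, T_B = 881.0 N·m.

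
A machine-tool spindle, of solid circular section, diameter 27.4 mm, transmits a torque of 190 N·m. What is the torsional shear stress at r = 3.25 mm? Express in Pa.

1.12e7 Pa

J = πd⁴/32 = π(0.0274)⁴/32 = 5.534×10^-8 m⁴.
Shear stress varies linearly with radius: τ = T·r/J = 190.0 × 0.00325 / 5.534×10^-8 = 1.116×10^7 Pa.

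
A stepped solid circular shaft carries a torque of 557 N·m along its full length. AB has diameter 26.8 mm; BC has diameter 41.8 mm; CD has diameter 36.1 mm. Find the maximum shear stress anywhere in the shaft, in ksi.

21.4 ksi

Under the same torque, τ_max = 16T/(πd³) is largest where d is smallest — segment AB (d = 26.8 mm).
τ_max = 16·557.0/(π·(0.0268)³) = 1.474×10^8 Pa.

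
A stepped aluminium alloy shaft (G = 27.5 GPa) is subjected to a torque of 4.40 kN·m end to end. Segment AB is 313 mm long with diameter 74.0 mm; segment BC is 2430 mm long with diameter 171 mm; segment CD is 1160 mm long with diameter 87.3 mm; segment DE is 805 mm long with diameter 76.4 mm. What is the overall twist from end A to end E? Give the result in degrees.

J_AB = π(0.0740)⁴/32 = 2.94×10^-6 m⁴; J_BC = π(0.171)⁴/32 = 8.39×10^-5 m⁴; J_CD = π(0.0873)⁴/32 = 5.70×10^-6 m⁴; J_DE = π(0.0764)⁴/32 = 3.34×10^-6 m⁴.
θ = (T/G)·Σ L_i/J_i = (4400/27.5×10⁹)·(0.313/2.94×10^-6 + 2.43/8.39×10^-5 + 1.16/5.70×10^-6 + 0.805/3.34×10^-6) = 0.09270 rad.

5.31°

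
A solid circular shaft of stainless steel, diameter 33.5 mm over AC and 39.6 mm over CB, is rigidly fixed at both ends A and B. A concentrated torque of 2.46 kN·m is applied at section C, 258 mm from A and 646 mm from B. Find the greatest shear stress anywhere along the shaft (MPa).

Compatibility: T_A·a/J_AC = T_B·b/J_CB with T_A + T_B = T₀.
J_AC = 1.24×10^-7 m⁴, J_CB = 2.41×10^-7 m⁴, so T_A = T₀·(J_AC/a)/((J_AC/a)+(J_CB/b)) = 1382 N·m, T_B = 1078 N·m.
τ in each portion: τ_AC = 1.87×10^8 Pa, τ_CB = 8.84×10^7 Pa; maximum is in AC.
τ_max = T_AC·r/J = 1382·0.0168/1.24×10^-7 = 1.872×10^8 Pa.

187 MPa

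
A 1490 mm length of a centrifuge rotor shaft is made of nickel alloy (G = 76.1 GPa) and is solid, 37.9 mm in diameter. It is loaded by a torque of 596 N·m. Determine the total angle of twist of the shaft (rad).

J = πd⁴/32 = π(0.0379)⁴/32 = 2.026×10^-7 m⁴.
θ = T·L/(G·J) = 596.0 × 1.49 / (76.1×10⁹ × 2.026×10^-7) = 0.05761 rad.

0.0576 rad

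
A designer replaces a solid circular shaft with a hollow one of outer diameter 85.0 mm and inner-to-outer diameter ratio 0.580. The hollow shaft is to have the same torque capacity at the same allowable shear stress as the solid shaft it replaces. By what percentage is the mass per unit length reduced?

Equal τ_max and T ⇒ the solid shaft needs d_s³ = d_o³(1−k⁴), so d_s = 85.0·(1−0.580⁴)^(1/3) = 81.66 mm.
Area ratio A_h/A_s = d_o²(1−k²)/d_s² = (1−k²)/(1−k⁴)^(2/3) = 0.7189.
Mass saving = 1 − 0.7189 = 28.1 %.

28.1 %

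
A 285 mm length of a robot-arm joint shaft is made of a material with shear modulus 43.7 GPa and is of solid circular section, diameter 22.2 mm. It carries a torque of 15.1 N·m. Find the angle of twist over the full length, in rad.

0.00413 rad

J = πd⁴/32 = π(0.0222)⁴/32 = 2.385×10^-8 m⁴.
θ = T·L/(G·J) = 15.10 × 0.285 / (43.7×10⁹ × 2.385×10^-8) = 4.130×10^-3 rad.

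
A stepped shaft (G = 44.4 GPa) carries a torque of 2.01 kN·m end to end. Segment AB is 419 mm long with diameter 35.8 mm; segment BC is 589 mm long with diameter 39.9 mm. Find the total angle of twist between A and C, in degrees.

J_AB = π(0.0358)⁴/32 = 1.61×10^-7 m⁴; J_BC = π(0.0399)⁴/32 = 2.49×10^-7 m⁴.
θ = (T/G)·Σ L_i/J_i = (2010/44.4×10⁹)·(0.419/1.61×10^-7 + 0.589/2.49×10^-7) = 0.2248 rad.

12.9°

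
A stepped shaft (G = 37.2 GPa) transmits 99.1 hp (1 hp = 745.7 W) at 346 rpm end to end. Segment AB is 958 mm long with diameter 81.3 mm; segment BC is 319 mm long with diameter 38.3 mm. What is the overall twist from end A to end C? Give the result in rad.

0.0950 rad

ω = 2π·346/60 = 36.23 rad/s, so T = P/ω = 99.1×745.7 / 36.23 = 2040 N·m.
J_AB = π(0.0813)⁴/32 = 4.29×10^-6 m⁴; J_BC = π(0.0383)⁴/32 = 2.11×10^-7 m⁴.
θ = (T/G)·Σ L_i/J_i = (2040/37.2×10⁹)·(0.958/4.29×10^-6 + 0.319/2.11×10^-7) = 0.09504 rad.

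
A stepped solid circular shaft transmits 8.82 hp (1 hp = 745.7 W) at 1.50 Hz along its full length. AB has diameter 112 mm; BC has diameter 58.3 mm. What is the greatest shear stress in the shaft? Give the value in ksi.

ω = 2π·1.50 = 9.425 rad/s, so T = P/ω = 8.82×745.7 / 9.425 = 697.8 N·m.
Under the same torque, τ_max = 16T/(πd³) is largest where d is smallest — segment BC (d = 58.3 mm).
τ_max = 16·697.8/(π·(0.0583)³) = 1.794×10^7 Pa.

2.60 ksi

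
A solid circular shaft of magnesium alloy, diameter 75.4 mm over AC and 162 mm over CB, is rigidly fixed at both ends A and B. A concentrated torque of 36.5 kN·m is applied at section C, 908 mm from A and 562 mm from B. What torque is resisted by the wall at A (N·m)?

Compatibility: T_A·a/J_AC = T_B·b/J_CB with T_A + T_B = T₀.
J_AC = 3.17×10^-6 m⁴, J_CB = 6.76×10^-5 m⁴, so T_A = T₀·(J_AC/a)/((J_AC/a)+(J_CB/b)) = 1030 N·m, T_B = 35470 N·m.

1030 N·m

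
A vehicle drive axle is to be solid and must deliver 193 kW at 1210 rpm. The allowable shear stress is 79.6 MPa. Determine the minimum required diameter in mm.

46.0 mm

ω = 2π·1210/60 = 126.7 rad/s, so T = P/ω = 193×10³ / 126.7 = 1523 N·m.
For a solid shaft τ_max = 16T/(πd³), so d = (16T/(π τ_allow))^(1/3) = (16·1523/(π·7.96×10^7))^(1/3) = 0.04602 m.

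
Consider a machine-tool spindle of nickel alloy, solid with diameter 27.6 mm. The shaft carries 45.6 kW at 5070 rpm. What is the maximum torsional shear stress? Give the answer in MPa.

20.8 MPa

ω = 2π·5070/60 = 530.9 rad/s, so T = P/ω = 45.6×10³ / 530.9 = 85.89 N·m.
J = πd⁴/32 = π(0.0276)⁴/32 = 5.697×10^-8 m⁴.
τ_max = T·r/J = 85.89 × 0.0138 / 5.697×10^-8 = 2.081×10^7 Pa.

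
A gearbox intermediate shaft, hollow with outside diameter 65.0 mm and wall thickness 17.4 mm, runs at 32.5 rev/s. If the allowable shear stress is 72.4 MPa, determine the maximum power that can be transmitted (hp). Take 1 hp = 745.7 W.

J = π(d_o⁴ − d_i⁴)/32 = π(0.0650⁴ − 0.0302⁴)/32 = 1.671×10^-6 m⁴.
T_max = τ_allow·J/r = 7.24×10^7 × 1.671×10^-6 / 0.0325 = 3722 N·m.
ω = 2π·32.5 = 204.2 rad/s, so P_max = T_max·ω = 7.601×10^5 W.

1020 hp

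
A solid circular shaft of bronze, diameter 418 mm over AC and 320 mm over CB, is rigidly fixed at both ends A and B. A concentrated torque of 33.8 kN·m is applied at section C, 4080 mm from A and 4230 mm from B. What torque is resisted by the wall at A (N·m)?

Compatibility: T_A·a/J_AC = T_B·b/J_CB with T_A + T_B = T₀.
J_AC = 3.00×10^-3 m⁴, J_CB = 1.03×10^-3 m⁴, so T_A = T₀·(J_AC/a)/((J_AC/a)+(J_CB/b)) = 25390 N·m, T_B = 8411 N·m.

25400 N·m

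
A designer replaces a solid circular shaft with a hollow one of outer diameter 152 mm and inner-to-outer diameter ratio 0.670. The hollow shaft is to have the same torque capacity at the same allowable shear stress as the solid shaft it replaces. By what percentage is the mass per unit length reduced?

Equal τ_max and T ⇒ the solid shaft needs d_s³ = d_o³(1−k⁴), so d_s = 152·(1−0.670⁴)^(1/3) = 141.0 mm.
Area ratio A_h/A_s = d_o²(1−k²)/d_s² = (1−k²)/(1−k⁴)^(2/3) = 0.6403.
Mass saving = 1 − 0.6403 = 36.0 %.

36.0 %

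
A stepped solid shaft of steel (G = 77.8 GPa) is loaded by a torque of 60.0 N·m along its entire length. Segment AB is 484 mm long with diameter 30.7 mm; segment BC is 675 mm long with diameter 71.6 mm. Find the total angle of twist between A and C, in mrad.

4.48 mrad

J_AB = π(0.0307)⁴/32 = 8.72×10^-8 m⁴; J_BC = π(0.0716)⁴/32 = 2.58×10^-6 m⁴.
θ = (T/G)·Σ L_i/J_i = (60.00/77.8×10⁹)·(0.484/8.72×10^-8 + 0.675/2.58×10^-6) = 4.482×10^-3 rad.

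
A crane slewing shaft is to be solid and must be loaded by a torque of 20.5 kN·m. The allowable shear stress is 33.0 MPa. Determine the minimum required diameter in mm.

147 mm

For a solid shaft τ_max = 16T/(πd³), so d = (16T/(π τ_allow))^(1/3) = (16·20500/(π·3.30×10^7))^(1/3) = 0.1468 m.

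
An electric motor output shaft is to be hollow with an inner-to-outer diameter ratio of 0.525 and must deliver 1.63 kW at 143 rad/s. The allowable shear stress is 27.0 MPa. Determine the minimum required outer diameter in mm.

13.3 mm

ω = 143 rad/s, so T = P/ω = 1.63×10³ / 143.0 = 11.40 N·m.
For a hollow shaft with d_i/d_o = 0.525: τ_max = 16T/(π d_o³ (1−k⁴)), so d_o = [16T/(π τ_allow (1−k⁴))]^(1/3) = [16·11.40/(π·2.70×10^7·0.9240)]^(1/3) = 0.01325 m.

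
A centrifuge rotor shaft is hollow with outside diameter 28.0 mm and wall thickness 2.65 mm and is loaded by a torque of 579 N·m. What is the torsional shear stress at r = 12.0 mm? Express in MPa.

J = π(d_o⁴ − d_i⁴)/32 = π(0.0280⁴ − 0.0227⁴)/32 = 3.428×10^-8 m⁴.
Shear stress varies linearly with radius: τ = T·r/J = 579.0 × 0.0120 / 3.428×10^-8 = 2.027×10^8 Pa.

203 MPa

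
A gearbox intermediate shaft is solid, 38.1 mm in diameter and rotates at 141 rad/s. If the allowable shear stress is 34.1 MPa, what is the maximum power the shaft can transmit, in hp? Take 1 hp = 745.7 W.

J = πd⁴/32 = π(0.0381)⁴/32 = 2.069×10^-7 m⁴.
T_max = τ_allow·J/r = 3.41×10^7 × 2.069×10^-7 / 0.0191 = 370.3 N·m.
ω = 141 rad/s, so P_max = T_max·ω = 5.221×10^4 W.

70.0 hp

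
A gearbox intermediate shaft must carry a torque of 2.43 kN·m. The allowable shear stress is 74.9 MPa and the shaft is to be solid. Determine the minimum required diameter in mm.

54.9 mm

For a solid shaft τ_max = 16T/(πd³), so d = (16T/(π τ_allow))^(1/3) = (16·2430/(π·7.49×10^7))^(1/3) = 0.05487 m.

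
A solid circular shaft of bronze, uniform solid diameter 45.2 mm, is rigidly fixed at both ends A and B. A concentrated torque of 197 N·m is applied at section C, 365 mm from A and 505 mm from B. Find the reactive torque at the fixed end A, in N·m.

With uniform GJ and both ends fixed, compatibility θ_AC = θ_CB gives T_A·a = T_B·b, together with T_A + T_B = T₀.
T_A = T₀·b/(a+b) = 197.0·505/870.0 = 114.4 N·m; T_B = 82.65 N·m.

114 N·m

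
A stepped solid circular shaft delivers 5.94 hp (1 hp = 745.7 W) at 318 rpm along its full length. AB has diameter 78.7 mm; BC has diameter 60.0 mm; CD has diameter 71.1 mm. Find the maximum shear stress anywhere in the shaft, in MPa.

ω = 2π·318/60 = 33.30 rad/s, so T = P/ω = 5.94×745.7 / 33.30 = 133.0 N·m.
Under the same torque, τ_max = 16T/(πd³) is largest where d is smallest — segment BC (d = 60.0 mm).
τ_max = 16·133.0/(π·(0.0600)³) = 3.136×10^6 Pa.

3.14 MPa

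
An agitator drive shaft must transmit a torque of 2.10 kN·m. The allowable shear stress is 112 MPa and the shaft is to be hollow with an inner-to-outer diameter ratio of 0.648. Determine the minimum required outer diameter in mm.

48.8 mm

For a hollow shaft with d_i/d_o = 0.648: τ_max = 16T/(π d_o³ (1−k⁴)), so d_o = [16T/(π τ_allow (1−k⁴))]^(1/3) = [16·2100/(π·1.12×10^8·0.8237)]^(1/3) = 0.04876 m.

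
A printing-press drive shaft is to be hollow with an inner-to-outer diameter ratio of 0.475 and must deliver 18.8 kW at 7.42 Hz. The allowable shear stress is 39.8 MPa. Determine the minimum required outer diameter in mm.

37.9 mm

ω = 2π·7.42 = 46.62 rad/s, so T = P/ω = 18.8×10³ / 46.62 = 403.2 N·m.
For a hollow shaft with d_i/d_o = 0.475: τ_max = 16T/(π d_o³ (1−k⁴)), so d_o = [16T/(π τ_allow (1−k⁴))]^(1/3) = [16·403.2/(π·3.98×10^7·0.9491)]^(1/3) = 0.03788 m.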